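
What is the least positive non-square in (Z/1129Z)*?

(2/1129) = +1, so 2 is a residue.
(3/1129) = +1, so 3 is a residue.
(4/1129) = +1, so 4 is a residue.
(5/1129) = +1, so 5 is a residue.
(6/1129) = +1, so 6 is a residue.
(7/1129) = +1, so 7 is a residue.
(8/1129) = +1, so 8 is a residue.
(9/1129) = +1, so 9 is a residue.
(10/1129) = +1, so 10 is a residue.
(11/1129) = −1, so 11 is the smallest positive non-residue mod 1129.

11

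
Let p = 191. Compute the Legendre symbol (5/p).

1

Reciprocity: 5 ≡ 1 and 191 ≡ 3 (mod 4), so (5/191) = +(191/5).
Reduce top mod 5: now compute (1/5).
Reached (1/5) = 1. Collecting the sign flips along the way, the symbol is +1.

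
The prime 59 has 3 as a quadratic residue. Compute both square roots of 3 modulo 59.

Since 59 ≡ 3 (mod 4), a square root of 3 is 3^((59+1)/4) = 3^15 mod 59.
Repeated squaring: 3^2≡9, 3^4≡22, 3^8≡12 (mod 59).
3^15 = 3^(8+4+2+1) ≡ 48 (mod 59).
Check: 48² = 2304 ≡ 3 (mod 59). The two roots are 11 and 48.

11, 48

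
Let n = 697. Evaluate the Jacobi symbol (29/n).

1

Reciprocity: 29 ≡ 1 and 697 ≡ 1 (mod 4), so (29/697) = +(697/29).
Reduce top mod 29: now compute (1/29).
Reached (1/29) = 1. Collecting the sign flips along the way, the symbol is +1.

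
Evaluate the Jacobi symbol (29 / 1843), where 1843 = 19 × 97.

1

Reciprocity: 29 ≡ 1 and 1843 ≡ 3 (mod 4), so (29/1843) = +(1843/29).
Reduce top mod 29: now compute (16/29).
Pull out 2^4: since 29 ≡ 5 (mod 8), (2/29) = -1, so (2/29)^4 = +1.
Reached (1/29) = 1. Collecting the sign flips along the way, the symbol is +1.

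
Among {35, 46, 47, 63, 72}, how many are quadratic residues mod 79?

(35/79) = -1 → non-residue.
(46/79) = +1 → QR.
(47/79) = -1 → non-residue.
(63/79) = -1 → non-residue.
(72/79) = +1 → QR.
Total quadratic residues among the 5: 2.

2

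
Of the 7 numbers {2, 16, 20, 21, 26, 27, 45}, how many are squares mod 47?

(2/47) = +1 → QR.
(16/47) = +1 → QR.
(20/47) = -1 → non-residue.
(21/47) = +1 → QR.
(26/47) = -1 → non-residue.
(27/47) = +1 → QR.
(45/47) = -1 → non-residue.
Total quadratic residues among the 7: 4.

4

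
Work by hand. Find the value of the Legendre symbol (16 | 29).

1

Pull out 2^4: since 29 ≡ 5 (mod 8), (2/29) = -1, so (2/29)^4 = +1.
Reached (1/29) = 1. Collecting the sign flips along the way, the symbol is +1.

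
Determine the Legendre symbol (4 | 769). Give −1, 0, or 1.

1

Pull out 2^2: since 769 ≡ 1 (mod 8), (2/769) = +1, so (2/769)^2 = +1.
Reached (1/769) = 1. Collecting the sign flips along the way, the symbol is +1.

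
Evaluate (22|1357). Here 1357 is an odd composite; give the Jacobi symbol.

Pull out 2: since 1357 ≡ 5 (mod 8), (2/1357) = -1.
Reciprocity: 11 ≡ 3 and 1357 ≡ 1 (mod 4), so (11/1357) = +(1357/11).
Reduce top mod 11: now compute (4/11).
Pull out 2^2: since 11 ≡ 3 (mod 8), (2/11) = -1, so (2/11)^2 = +1.
Reached (1/11) = 1. Collecting the sign flips along the way, the symbol is -1.

-1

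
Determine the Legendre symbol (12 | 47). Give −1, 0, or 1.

Pull out 2^2: since 47 ≡ 7 (mod 8), (2/47) = +1, so (2/47)^2 = +1.
Reciprocity: 3 ≡ 3 and 47 ≡ 3 (mod 4), so (3/47) = −(47/3).
Reduce top mod 3: now compute (2/3).
Pull out 2: since 3 ≡ 3 (mod 8), (2/3) = -1.
Reached (1/3) = 1. Collecting the sign flips along the way, the symbol is +1.

1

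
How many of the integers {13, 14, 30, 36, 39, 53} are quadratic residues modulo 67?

(13/67) = -1 → non-residue.
(14/67) = +1 → QR.
(30/67) = -1 → non-residue.
(36/67) = +1 → QR.
(39/67) = +1 → QR.
(53/67) = -1 → non-residue.
Total quadratic residues among the 6: 3.

3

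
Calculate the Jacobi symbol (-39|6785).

-1

First reduce: -39 ≡ 6746 (mod 6785).
Pull out 2: since 6785 ≡ 1 (mod 8), (2/6785) = +1.
Reciprocity: 3373 ≡ 1 and 6785 ≡ 1 (mod 4), so (3373/6785) = +(6785/3373).
Reduce top mod 3373: now compute (39/3373).
Reciprocity: 39 ≡ 3 and 3373 ≡ 1 (mod 4), so (39/3373) = +(3373/39).
Reduce top mod 39: now compute (19/39).
Reciprocity: 19 ≡ 3 and 39 ≡ 3 (mod 4), so (19/39) = −(39/19).
Reduce top mod 19: now compute (1/19).
Reached (1/19) = 1. Collecting the sign flips along the way, the symbol is -1.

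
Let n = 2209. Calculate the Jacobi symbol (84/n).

Pull out 2^2: since 2209 ≡ 1 (mod 8), (2/2209) = +1, so (2/2209)^2 = +1.
Reciprocity: 21 ≡ 1 and 2209 ≡ 1 (mod 4), so (21/2209) = +(2209/21).
Reduce top mod 21: now compute (4/21).
Pull out 2^2: since 21 ≡ 5 (mod 8), (2/21) = -1, so (2/21)^2 = +1.
Reached (1/21) = 1. Collecting the sign flips along the way, the symbol is +1.

1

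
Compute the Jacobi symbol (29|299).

1

Reciprocity: 29 ≡ 1 and 299 ≡ 3 (mod 4), so (29/299) = +(299/29).
Reduce top mod 29: now compute (9/29).
Reciprocity: 9 ≡ 1 and 29 ≡ 1 (mod 4), so (9/29) = +(29/9).
Reduce top mod 9: now compute (2/9).
Pull out 2: since 9 ≡ 1 (mod 8), (2/9) = +1.
Reached (1/9) = 1. Collecting the sign flips along the way, the symbol is +1.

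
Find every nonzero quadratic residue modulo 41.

1, 2, 4, 5, 8, 9, 10, 16, 18, 20, 21, 23, 25, 31, 32, 33, 36, 37, 39, 40

Square k = 1,…,20 (k and 41−k give the same square):
1²=1, 2²=4, 3²=9, 4²=16, 5²=25, 6²=36, 7²≡8, 8²≡23, 9²≡40, 10²≡18, 11²≡39, 12²≡21, 13²≡5, 14²≡32, 15²≡20, 16²≡10, 17²≡2, 18²≡37, 19²≡33, 20²≡31 (mod 41).
So the quadratic residues mod 41 are {1, 2, 4, 5, 8, 9, 10, 16, 18, 20, 21, 23, 25, 31, 32, 33, 36, 37, 39, 40}.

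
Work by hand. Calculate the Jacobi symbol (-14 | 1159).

First reduce: -14 ≡ 1145 (mod 1159).
Reciprocity: 1145 ≡ 1 and 1159 ≡ 3 (mod 4), so (1145/1159) = +(1159/1145).
Reduce top mod 1145: now compute (14/1145).
Pull out 2: since 1145 ≡ 1 (mod 8), (2/1145) = +1.
Reciprocity: 7 ≡ 3 and 1145 ≡ 1 (mod 4), so (7/1145) = +(1145/7).
Reduce top mod 7: now compute (4/7).
Pull out 2^2: since 7 ≡ 7 (mod 8), (2/7) = +1, so (2/7)^2 = +1.
Reached (1/7) = 1. Collecting the sign flips along the way, the symbol is +1.

1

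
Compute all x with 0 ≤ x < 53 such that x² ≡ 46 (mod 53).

24, 29

53 ≡ 1 (mod 4), so we find a root by search.
Trying successive values, 24² = 576 ≡ 46 (mod 53). The other root is 53 − 24 = 29.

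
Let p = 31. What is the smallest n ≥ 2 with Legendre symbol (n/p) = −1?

(2/31) = +1, so 2 is a residue.
(3/31) = −1, so 3 is the smallest positive non-residue mod 31.

3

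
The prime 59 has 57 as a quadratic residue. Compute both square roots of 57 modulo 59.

Since 59 ≡ 3 (mod 4), a square root of 57 is 57^((59+1)/4) = 57^15 mod 59.
Repeated squaring: 57^2≡4, 57^4≡16, 57^8≡20 (mod 59).
57^15 = 57^(8+4+2+1) ≡ 36 (mod 59).
Check: 36² = 1296 ≡ 57 (mod 59). The two roots are 23 and 36.

23, 36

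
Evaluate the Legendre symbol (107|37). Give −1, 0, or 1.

1

First reduce: 107 ≡ 33 (mod 37).
Reciprocity: 33 ≡ 1 and 37 ≡ 1 (mod 4), so (33/37) = +(37/33).
Reduce top mod 33: now compute (4/33).
Pull out 2^2: since 33 ≡ 1 (mod 8), (2/33) = +1, so (2/33)^2 = +1.
Reached (1/33) = 1. Collecting the sign flips along the way, the symbol is +1.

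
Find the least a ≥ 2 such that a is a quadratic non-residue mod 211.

(2/211) = −1, so 2 is the smallest positive non-residue mod 211.

2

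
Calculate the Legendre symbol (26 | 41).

-1

Pull out 2: since 41 ≡ 1 (mod 8), (2/41) = +1.
Reciprocity: 13 ≡ 1 and 41 ≡ 1 (mod 4), so (13/41) = +(41/13).
Reduce top mod 13: now compute (2/13).
Pull out 2: since 13 ≡ 5 (mod 8), (2/13) = -1.
Reached (1/13) = 1. Collecting the sign flips along the way, the symbol is -1.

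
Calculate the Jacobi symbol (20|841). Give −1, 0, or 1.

Pull out 2^2: since 841 ≡ 1 (mod 8), (2/841) = +1, so (2/841)^2 = +1.
Reciprocity: 5 ≡ 1 and 841 ≡ 1 (mod 4), so (5/841) = +(841/5).
Reduce top mod 5: now compute (1/5).
Reached (1/5) = 1. Collecting the sign flips along the way, the symbol is +1.

1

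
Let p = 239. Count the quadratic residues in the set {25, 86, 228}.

1

(25/239) = +1 → QR.
(86/239) = -1 → non-residue.
(228/239) = -1 → non-residue.
Total quadratic residues among the 3: 1.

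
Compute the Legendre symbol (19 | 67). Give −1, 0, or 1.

1

Euler's criterion: (19/67) ≡ 19^33 (mod 67).
19^2 ≡ 26 (mod 67)
19^4 ≡ 6 (mod 67)
19^8 ≡ 36 (mod 67)
19^16 ≡ 23 (mod 67)
19^32 ≡ 60 (mod 67)
19^33 = 19^(32+1) ≡ 1 (mod 67).
Result is 1, so (19/67) = 1.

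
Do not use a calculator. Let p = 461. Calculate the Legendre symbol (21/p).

Euler's criterion: (21/461) ≡ 21^230 (mod 461).
21^2 ≡ 441 (mod 461)
21^4 ≡ 400 (mod 461)
21^8 ≡ 33 (mod 461)
21^16 ≡ 167 (mod 461)
21^32 ≡ 229 (mod 461)
21^64 ≡ 348 (mod 461)
21^128 ≡ 322 (mod 461)
21^230 = 21^(128+64+32+4+2) ≡ 1 (mod 461).
Result is 1, so (21/461) = 1.

1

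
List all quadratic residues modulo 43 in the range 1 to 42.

Square k = 1,…,21 (k and 43−k give the same square):
1²=1, 2²=4, 3²=9, 4²=16, 5²=25, 6²=36, 7²≡6, 8²≡21, 9²≡38, 10²≡14, 11²≡35, 12²≡15, 13²≡40, 14²≡24, 15²≡10, 16²≡41, 17²≡31, 18²≡23, 19²≡17, 20²≡13, 21²≡11 (mod 43).
So the quadratic residues mod 43 are {1, 4, 6, 9, 10, 11, 13, 14, 15, 16, 17, 21, 23, 24, 25, 31, 35, 36, 38, 40, 41}.

1,4,6,9,10,11,13,14,15,16,17,21,23,24,25,31,35,36,38,40,41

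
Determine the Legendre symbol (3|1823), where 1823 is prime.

Reciprocity: 3 ≡ 3 and 1823 ≡ 3 (mod 4), so (3/1823) = −(1823/3).
Reduce top mod 3: now compute (2/3).
Pull out 2: since 3 ≡ 3 (mod 8), (2/3) = -1.
Reached (1/3) = 1. Collecting the sign flips along the way, the symbol is +1.

1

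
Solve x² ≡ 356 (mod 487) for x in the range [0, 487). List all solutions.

Since 487 ≡ 3 (mod 4), a square root of 356 is 356^((487+1)/4) = 356^122 mod 487.
Repeated squaring: 356^2≡116, 356^4≡307, 356^8≡258, 356^16≡332, 356^32≡162, 356^64≡433 (mod 487).
356^122 = 356^(64+32+16+8+2) ≡ 439 (mod 487).
Check: 439² = 192721 ≡ 356 (mod 487). The two roots are 48 and 439.

48, 439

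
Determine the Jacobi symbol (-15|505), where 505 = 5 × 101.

First reduce: -15 ≡ 490 (mod 505).
Pull out 2: since 505 ≡ 1 (mod 8), (2/505) = +1.
Reciprocity: 245 ≡ 1 and 505 ≡ 1 (mod 4), so (245/505) = +(505/245).
Reduce top mod 245: now compute (15/245).
Reciprocity: 15 ≡ 3 and 245 ≡ 1 (mod 4), so (15/245) = +(245/15).
Reduce top mod 15: now compute (5/15).
Reciprocity: 5 ≡ 1 and 15 ≡ 3 (mod 4), so (5/15) = +(15/5).
Reduce top mod 5: now compute (0/5).
Top reduces to 0: gcd > 1, so the symbol is 0.

0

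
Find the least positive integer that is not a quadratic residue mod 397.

2

(2/397) = −1, so 2 is the smallest positive non-residue mod 397.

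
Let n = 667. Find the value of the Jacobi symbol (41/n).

Reciprocity: 41 ≡ 1 and 667 ≡ 3 (mod 4), so (41/667) = +(667/41).
Reduce top mod 41: now compute (11/41).
Reciprocity: 11 ≡ 3 and 41 ≡ 1 (mod 4), so (11/41) = +(41/11).
Reduce top mod 11: now compute (8/11).
Pull out 2^3: since 11 ≡ 3 (mod 8), (2/11) = -1, so (2/11)^3 = -1.
Reached (1/11) = 1. Collecting the sign flips along the way, the symbol is -1.

-1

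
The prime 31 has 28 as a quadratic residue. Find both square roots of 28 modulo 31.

Since 31 ≡ 3 (mod 4), a square root of 28 is 28^((31+1)/4) = 28^8 mod 31.
Repeated squaring: 28^2≡9, 28^4≡19, 28^8≡20 (mod 31).
28^8 = 28^(8) ≡ 20 (mod 31).
Check: 20² = 400 ≡ 28 (mod 31). The two roots are 11 and 20.

11, 20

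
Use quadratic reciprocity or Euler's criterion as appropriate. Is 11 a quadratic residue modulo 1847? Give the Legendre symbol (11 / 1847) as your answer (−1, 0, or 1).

Reciprocity: 11 ≡ 3 and 1847 ≡ 3 (mod 4), so (11/1847) = −(1847/11).
Reduce top mod 11: now compute (10/11).
Pull out 2: since 11 ≡ 3 (mod 8), (2/11) = -1.
Reciprocity: 5 ≡ 1 and 11 ≡ 3 (mod 4), so (5/11) = +(11/5).
Reduce top mod 5: now compute (1/5).
Reached (1/5) = 1. Collecting the sign flips along the way, the symbol is +1.

1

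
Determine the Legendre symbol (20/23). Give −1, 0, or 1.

Euler's criterion: (20/23) ≡ 20^11 (mod 23).
20^2 ≡ 9 (mod 23)
20^4 ≡ 12 (mod 23)
20^8 ≡ 6 (mod 23)
20^11 = 20^(8+2+1) ≡ 22 (mod 23).
Result is 22 ≡ −1, so (20/23) = −1.

-1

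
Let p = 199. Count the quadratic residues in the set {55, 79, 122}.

(55/199) = -1 → non-residue.
(79/199) = +1 → QR.
(122/199) = +1 → QR.
Total quadratic residues among the 3: 2.

2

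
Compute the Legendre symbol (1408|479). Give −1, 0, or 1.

1

First reduce: 1408 ≡ 450 (mod 479).
Pull out 2: since 479 ≡ 7 (mod 8), (2/479) = +1.
Reciprocity: 225 ≡ 1 and 479 ≡ 3 (mod 4), so (225/479) = +(479/225).
Reduce top mod 225: now compute (29/225).
Reciprocity: 29 ≡ 1 and 225 ≡ 1 (mod 4), so (29/225) = +(225/29).
Reduce top mod 29: now compute (22/29).
Pull out 2: since 29 ≡ 5 (mod 8), (2/29) = -1.
Reciprocity: 11 ≡ 3 and 29 ≡ 1 (mod 4), so (11/29) = +(29/11).
Reduce top mod 11: now compute (7/11).
Reciprocity: 7 ≡ 3 and 11 ≡ 3 (mod 4), so (7/11) = −(11/7).
Reduce top mod 7: now compute (4/7).
Pull out 2^2: since 7 ≡ 7 (mod 8), (2/7) = +1, so (2/7)^2 = +1.
Reached (1/7) = 1. Collecting the sign flips along the way, the symbol is +1.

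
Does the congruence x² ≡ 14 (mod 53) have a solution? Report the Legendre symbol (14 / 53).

Pull out 2: since 53 ≡ 5 (mod 8), (2/53) = -1.
Reciprocity: 7 ≡ 3 and 53 ≡ 1 (mod 4), so (7/53) = +(53/7).
Reduce top mod 7: now compute (4/7).
Pull out 2^2: since 7 ≡ 7 (mod 8), (2/7) = +1, so (2/7)^2 = +1.
Reached (1/7) = 1. Collecting the sign flips along the way, the symbol is -1.

-1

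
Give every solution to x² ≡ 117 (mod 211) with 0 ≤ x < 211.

31, 180

Since 211 ≡ 3 (mod 4), a square root of 117 is 117^((211+1)/4) = 117^53 mod 211.
Repeated squaring: 117^2≡185, 117^4≡43, 117^8≡161, 117^16≡179, 117^32≡180 (mod 211).
117^53 = 117^(32+16+4+1) ≡ 180 (mod 211).
Check: 180² = 32400 ≡ 117 (mod 211). The two roots are 31 and 180.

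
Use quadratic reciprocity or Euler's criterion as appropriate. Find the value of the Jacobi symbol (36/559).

1

Pull out 2^2: since 559 ≡ 7 (mod 8), (2/559) = +1, so (2/559)^2 = +1.
Reciprocity: 9 ≡ 1 and 559 ≡ 3 (mod 4), so (9/559) = +(559/9).
Reduce top mod 9: now compute (1/9).
Reached (1/9) = 1. Collecting the sign flips along the way, the symbol is +1.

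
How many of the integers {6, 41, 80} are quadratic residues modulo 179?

(6/179) = -1 → non-residue.
(41/179) = -1 → non-residue.
(80/179) = +1 → QR.
Total quadratic residues among the 3: 1.

1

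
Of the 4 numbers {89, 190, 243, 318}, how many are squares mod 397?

(89/397) = -1 → non-residue.
(190/397) = +1 → QR.
(243/397) = +1 → QR.
(318/397) = +1 → QR.
Total quadratic residues among the 4: 3.

3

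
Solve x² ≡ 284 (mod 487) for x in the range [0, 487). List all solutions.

166, 321

Since 487 ≡ 3 (mod 4), a square root of 284 is 284^((487+1)/4) = 284^122 mod 487.
Repeated squaring: 284^2≡301, 284^4≡19, 284^8≡361, 284^16≡292, 284^32≡39, 284^64≡60 (mod 487).
284^122 = 284^(64+32+16+8+2) ≡ 166 (mod 487).
Check: 166² = 27556 ≡ 284 (mod 487). The two roots are 166 and 321.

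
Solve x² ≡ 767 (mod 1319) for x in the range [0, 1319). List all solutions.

Since 1319 ≡ 3 (mod 4), a square root of 767 is 767^((1319+1)/4) = 767^330 mod 1319.
Repeated squaring: 767^2≡15, 767^4≡225, 767^8≡503, 767^16≡1080, 767^32≡404, 767^64≡979, 767^128≡847, 767^256≡1192 (mod 1319).
767^330 = 767^(256+64+8+2) ≡ 100 (mod 1319).
Check: 100² = 10000 ≡ 767 (mod 1319). The two roots are 100 and 1219.

100, 1219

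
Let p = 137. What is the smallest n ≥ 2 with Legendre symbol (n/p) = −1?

(2/137) = +1, so 2 is a residue.
(3/137) = −1, so 3 is the smallest positive non-residue mod 137.

3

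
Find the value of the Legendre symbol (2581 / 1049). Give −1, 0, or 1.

Euler's criterion: (2581/1049) ≡ 483^524 (mod 1049).
483^2 ≡ 411 (mod 1049)
483^4 ≡ 32 (mod 1049)
483^8 ≡ 1024 (mod 1049)
483^16 ≡ 625 (mod 1049)
483^32 ≡ 397 (mod 1049)
483^64 ≡ 259 (mod 1049)
483^128 ≡ 994 (mod 1049)
483^256 ≡ 927 (mod 1049)
483^512 ≡ 198 (mod 1049)
483^524 = 483^(512+8+4) ≡ 1048 (mod 1049).
Result is 1048 ≡ −1, so (2581/1049) = −1.

-1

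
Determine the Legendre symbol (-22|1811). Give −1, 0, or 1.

1

First reduce: -22 ≡ 1789 (mod 1811).
Reciprocity: 1789 ≡ 1 and 1811 ≡ 3 (mod 4), so (1789/1811) = +(1811/1789).
Reduce top mod 1789: now compute (22/1789).
Pull out 2: since 1789 ≡ 5 (mod 8), (2/1789) = -1.
Reciprocity: 11 ≡ 3 and 1789 ≡ 1 (mod 4), so (11/1789) = +(1789/11).
Reduce top mod 11: now compute (7/11).
Reciprocity: 7 ≡ 3 and 11 ≡ 3 (mod 4), so (7/11) = −(11/7).
Reduce top mod 7: now compute (4/7).
Pull out 2^2: since 7 ≡ 7 (mod 8), (2/7) = +1, so (2/7)^2 = +1.
Reached (1/7) = 1. Collecting the sign flips along the way, the symbol is +1.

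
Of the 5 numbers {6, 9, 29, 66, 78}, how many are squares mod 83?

(6/83) = -1 → non-residue.
(9/83) = +1 → QR.
(29/83) = +1 → QR.
(66/83) = -1 → non-residue.
(78/83) = +1 → QR.
Total quadratic residues among the 5: 3.

3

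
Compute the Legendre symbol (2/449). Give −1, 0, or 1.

1

Euler's criterion: (2/449) ≡ 2^224 (mod 449).
2^2 ≡ 4 (mod 449)
2^4 ≡ 16 (mod 449)
2^8 ≡ 256 (mod 449)
2^16 ≡ 431 (mod 449)
2^32 ≡ 324 (mod 449)
2^64 ≡ 359 (mod 449)
2^128 ≡ 18 (mod 449)
2^224 = 2^(128+64+32) ≡ 1 (mod 449).
Result is 1, so (2/449) = 1.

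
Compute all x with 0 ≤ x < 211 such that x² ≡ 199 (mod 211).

58, 153

Since 211 ≡ 3 (mod 4), a square root of 199 is 199^((211+1)/4) = 199^53 mod 211.
Repeated squaring: 199^2≡144, 199^4≡58, 199^8≡199, 199^16≡144, 199^32≡58 (mod 211).
199^53 = 199^(32+16+4+1) ≡ 58 (mod 211).
Check: 58² = 3364 ≡ 199 (mod 211). The two roots are 58 and 153.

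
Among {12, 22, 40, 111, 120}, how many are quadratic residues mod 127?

(12/127) = -1 → non-residue.
(22/127) = +1 → QR.
(40/127) = -1 → non-residue.
(111/127) = -1 → non-residue.
(120/127) = +1 → QR.
Total quadratic residues among the 5: 2.

2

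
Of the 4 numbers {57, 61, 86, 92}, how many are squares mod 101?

(57/101) = -1 → non-residue.
(61/101) = -1 → non-residue.
(86/101) = -1 → non-residue.
(92/101) = +1 → QR.
Total quadratic residues among the 4: 1.

1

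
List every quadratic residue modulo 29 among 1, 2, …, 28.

1 4 5 6 7 9 13 16 20 22 23 24 25 28

Square k = 1,…,14 (k and 29−k give the same square):
1²=1, 2²=4, 3²=9, 4²=16, 5²=25, 6²≡7, 7²≡20, 8²≡6, 9²≡23, 10²≡13, 11²≡5, 12²≡28, 13²≡24, 14²≡22 (mod 29).
So the quadratic residues mod 29 are {1, 4, 5, 6, 7, 9, 13, 16, 20, 22, 23, 24, 25, 28}.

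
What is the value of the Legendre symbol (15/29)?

-1

Reciprocity: 15 ≡ 3 and 29 ≡ 1 (mod 4), so (15/29) = +(29/15).
Reduce top mod 15: now compute (14/15).
Pull out 2: since 15 ≡ 7 (mod 8), (2/15) = +1.
Reciprocity: 7 ≡ 3 and 15 ≡ 3 (mod 4), so (7/15) = −(15/7).
Reduce top mod 7: now compute (1/7).
Reached (1/7) = 1. Collecting the sign flips along the way, the symbol is -1.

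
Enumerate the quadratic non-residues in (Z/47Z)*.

5 10 11 13 15 19 20 22 23 26 29 30 31 33 35 38 39 40 41 43 44 45 46

Square k = 1,…,23 (k and 47−k give the same square):
1²=1, 2²=4, 3²=9, 4²=16, 5²=25, 6²=36, 7²≡2, 8²≡17, 9²≡34, 10²≡6, 11²≡27, 12²≡3, 13²≡28, 14²≡8, 15²≡37, 16²≡21, 17²≡7, 18²≡42, 19²≡32, 20²≡24, 21²≡18, 22²≡14, 23²≡12 (mod 47).
The residues are {1, 2, 3, 4, 6, 7, 8, 9, 12, 14, 16, 17, 18, 21, 24, 25, 27, 28, 32, 34, 36, 37, 42}; the non-residues are the remaining 23 nonzero classes.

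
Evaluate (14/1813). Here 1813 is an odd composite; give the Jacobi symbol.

0

Pull out 2: since 1813 ≡ 5 (mod 8), (2/1813) = -1.
Reciprocity: 7 ≡ 3 and 1813 ≡ 1 (mod 4), so (7/1813) = +(1813/7).
Reduce top mod 7: now compute (0/7).
Top reduces to 0: gcd > 1, so the symbol is 0.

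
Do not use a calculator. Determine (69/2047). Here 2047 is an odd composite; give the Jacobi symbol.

0

Reciprocity: 69 ≡ 1 and 2047 ≡ 3 (mod 4), so (69/2047) = +(2047/69).
Reduce top mod 69: now compute (46/69).
Pull out 2: since 69 ≡ 5 (mod 8), (2/69) = -1.
Reciprocity: 23 ≡ 3 and 69 ≡ 1 (mod 4), so (23/69) = +(69/23).
Reduce top mod 23: now compute (0/23).
Top reduces to 0: gcd > 1, so the symbol is 0.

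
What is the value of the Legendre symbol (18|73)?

Euler's criterion: (18/73) ≡ 18^36 (mod 73).
18^2 ≡ 32 (mod 73)
18^4 ≡ 2 (mod 73)
18^8 ≡ 4 (mod 73)
18^16 ≡ 16 (mod 73)
18^32 ≡ 37 (mod 73)
18^36 = 18^(32+4) ≡ 1 (mod 73).
Result is 1, so (18/73) = 1.

1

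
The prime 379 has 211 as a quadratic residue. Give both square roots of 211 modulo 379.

127, 252

Since 379 ≡ 3 (mod 4), a square root of 211 is 211^((379+1)/4) = 211^95 mod 379.
Repeated squaring: 211^2≡178, 211^4≡227, 211^8≡364, 211^16≡225, 211^32≡218, 211^64≡149 (mod 379).
211^95 = 211^(64+16+8+4+2+1) ≡ 127 (mod 379).
Check: 127² = 16129 ≡ 211 (mod 379). The two roots are 127 and 252.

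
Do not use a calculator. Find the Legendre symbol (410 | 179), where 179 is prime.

1

First reduce: 410 ≡ 52 (mod 179).
Pull out 2^2: since 179 ≡ 3 (mod 8), (2/179) = -1, so (2/179)^2 = +1.
Reciprocity: 13 ≡ 1 and 179 ≡ 3 (mod 4), so (13/179) = +(179/13).
Reduce top mod 13: now compute (10/13).
Pull out 2: since 13 ≡ 5 (mod 8), (2/13) = -1.
Reciprocity: 5 ≡ 1 and 13 ≡ 1 (mod 4), so (5/13) = +(13/5).
Reduce top mod 5: now compute (3/5).
Reciprocity: 3 ≡ 3 and 5 ≡ 1 (mod 4), so (3/5) = +(5/3).
Reduce top mod 3: now compute (2/3).
Pull out 2: since 3 ≡ 3 (mod 8), (2/3) = -1.
Reached (1/3) = 1. Collecting the sign flips along the way, the symbol is +1.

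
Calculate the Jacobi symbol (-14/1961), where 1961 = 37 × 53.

First reduce: -14 ≡ 1947 (mod 1961).
Reciprocity: 1947 ≡ 3 and 1961 ≡ 1 (mod 4), so (1947/1961) = +(1961/1947).
Reduce top mod 1947: now compute (14/1947).
Pull out 2: since 1947 ≡ 3 (mod 8), (2/1947) = -1.
Reciprocity: 7 ≡ 3 and 1947 ≡ 3 (mod 4), so (7/1947) = −(1947/7).
Reduce top mod 7: now compute (1/7).
Reached (1/7) = 1. Collecting the sign flips along the way, the symbol is +1.

1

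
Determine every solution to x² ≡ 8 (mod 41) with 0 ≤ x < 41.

41 ≡ 1 (mod 4), so we find a root by search.
Trying successive values, 7² = 49 ≡ 8 (mod 41). The other root is 41 − 7 = 34.

7, 34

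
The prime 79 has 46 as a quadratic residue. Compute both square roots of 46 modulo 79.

Since 79 ≡ 3 (mod 4), a square root of 46 is 46^((79+1)/4) = 46^20 mod 79.
Repeated squaring: 46^2≡62, 46^4≡52, 46^8≡18, 46^16≡8 (mod 79).
46^20 = 46^(16+4) ≡ 21 (mod 79).
Check: 21² = 441 ≡ 46 (mod 79). The two roots are 21 and 58.

21, 58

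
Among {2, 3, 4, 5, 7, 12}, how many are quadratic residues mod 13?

(2/13) = -1 → non-residue.
(3/13) = +1 → QR.
(4/13) = +1 → QR.
(5/13) = -1 → non-residue.
(7/13) = -1 → non-residue.
(12/13) = +1 → QR.
Total quadratic residues among the 6: 3.

3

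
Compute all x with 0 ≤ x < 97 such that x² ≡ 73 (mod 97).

97 ≡ 1 (mod 4), so we find a root by search.
Trying successive values, 48² = 2304 ≡ 73 (mod 97). The other root is 97 − 48 = 49.

48, 49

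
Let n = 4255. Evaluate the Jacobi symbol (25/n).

Reciprocity: 25 ≡ 1 and 4255 ≡ 3 (mod 4), so (25/4255) = +(4255/25).
Reduce top mod 25: now compute (5/25).
Reciprocity: 5 ≡ 1 and 25 ≡ 1 (mod 4), so (5/25) = +(25/5).
Reduce top mod 5: now compute (0/5).
Top reduces to 0: gcd > 1, so the symbol is 0.

0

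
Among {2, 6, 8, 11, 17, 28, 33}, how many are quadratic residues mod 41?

(2/41) = +1 → QR.
(6/41) = -1 → non-residue.
(8/41) = +1 → QR.
(11/41) = -1 → non-residue.
(17/41) = -1 → non-residue.
(28/41) = -1 → non-residue.
(33/41) = +1 → QR.
Total quadratic residues among the 7: 3.

3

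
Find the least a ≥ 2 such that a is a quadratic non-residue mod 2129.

(2/2129) = +1, so 2 is a residue.
(3/2129) = −1, so 3 is the smallest positive non-residue mod 2129.

3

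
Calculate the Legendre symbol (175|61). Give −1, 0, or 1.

First reduce: 175 ≡ 53 (mod 61).
Reciprocity: 53 ≡ 1 and 61 ≡ 1 (mod 4), so (53/61) = +(61/53).
Reduce top mod 53: now compute (8/53).
Pull out 2^3: since 53 ≡ 5 (mod 8), (2/53) = -1, so (2/53)^3 = -1.
Reached (1/53) = 1. Collecting the sign flips along the way, the symbol is -1.

-1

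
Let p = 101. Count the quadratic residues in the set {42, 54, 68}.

2

(42/101) = -1 → non-residue.
(54/101) = +1 → QR.
(68/101) = +1 → QR.
Total quadratic residues among the 3: 2.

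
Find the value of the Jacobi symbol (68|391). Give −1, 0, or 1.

Pull out 2^2: since 391 ≡ 7 (mod 8), (2/391) = +1, so (2/391)^2 = +1.
Reciprocity: 17 ≡ 1 and 391 ≡ 3 (mod 4), so (17/391) = +(391/17).
Reduce top mod 17: now compute (0/17).
Top reduces to 0: gcd > 1, so the symbol is 0.

0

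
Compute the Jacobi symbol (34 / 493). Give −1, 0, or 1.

Pull out 2: since 493 ≡ 5 (mod 8), (2/493) = -1.
Reciprocity: 17 ≡ 1 and 493 ≡ 1 (mod 4), so (17/493) = +(493/17).
Reduce top mod 17: now compute (0/17).
Top reduces to 0: gcd > 1, so the symbol is 0.

0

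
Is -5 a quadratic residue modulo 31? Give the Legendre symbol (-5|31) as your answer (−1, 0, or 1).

First reduce: -5 ≡ 26 (mod 31).
Pull out 2: since 31 ≡ 7 (mod 8), (2/31) = +1.
Reciprocity: 13 ≡ 1 and 31 ≡ 3 (mod 4), so (13/31) = +(31/13).
Reduce top mod 13: now compute (5/13).
Reciprocity: 5 ≡ 1 and 13 ≡ 1 (mod 4), so (5/13) = +(13/5).
Reduce top mod 5: now compute (3/5).
Reciprocity: 3 ≡ 3 and 5 ≡ 1 (mod 4), so (3/5) = +(5/3).
Reduce top mod 3: now compute (2/3).
Pull out 2: since 3 ≡ 3 (mod 8), (2/3) = -1.
Reached (1/3) = 1. Collecting the sign flips along the way, the symbol is -1.

-1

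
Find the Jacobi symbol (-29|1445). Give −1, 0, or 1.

1

First reduce: -29 ≡ 1416 (mod 1445).
Pull out 2^3: since 1445 ≡ 5 (mod 8), (2/1445) = -1, so (2/1445)^3 = -1.
Reciprocity: 177 ≡ 1 and 1445 ≡ 1 (mod 4), so (177/1445) = +(1445/177).
Reduce top mod 177: now compute (29/177).
Reciprocity: 29 ≡ 1 and 177 ≡ 1 (mod 4), so (29/177) = +(177/29).
Reduce top mod 29: now compute (3/29).
Reciprocity: 3 ≡ 3 and 29 ≡ 1 (mod 4), so (3/29) = +(29/3).
Reduce top mod 3: now compute (2/3).
Pull out 2: since 3 ≡ 3 (mod 8), (2/3) = -1.
Reached (1/3) = 1. Collecting the sign flips along the way, the symbol is +1.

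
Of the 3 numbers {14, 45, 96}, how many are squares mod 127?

0

(14/127) = -1 → non-residue.
(45/127) = -1 → non-residue.
(96/127) = -1 → non-residue.
Total quadratic residues among the 3: 0.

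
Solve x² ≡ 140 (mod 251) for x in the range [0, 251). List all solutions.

89, 162

Since 251 ≡ 3 (mod 4), a square root of 140 is 140^((251+1)/4) = 140^63 mod 251.
Repeated squaring: 140^2≡22, 140^4≡233, 140^8≡73, 140^16≡58, 140^32≡101 (mod 251).
140^63 = 140^(32+16+8+4+2+1) ≡ 89 (mod 251).
Check: 89² = 7921 ≡ 140 (mod 251). The two roots are 89 and 162.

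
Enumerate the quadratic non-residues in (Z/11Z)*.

2 6 7 8 10

Square k = 1,…,5 (k and 11−k give the same square):
1²=1, 2²=4, 3²=9, 4²≡5, 5²≡3 (mod 11).
The residues are {1, 3, 4, 5, 9}; the non-residues are the remaining 5 nonzero classes.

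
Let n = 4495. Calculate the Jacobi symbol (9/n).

1

Reciprocity: 9 ≡ 1 and 4495 ≡ 3 (mod 4), so (9/4495) = +(4495/9).
Reduce top mod 9: now compute (4/9).
Pull out 2^2: since 9 ≡ 1 (mod 8), (2/9) = +1, so (2/9)^2 = +1.
Reached (1/9) = 1. Collecting the sign flips along the way, the symbol is +1.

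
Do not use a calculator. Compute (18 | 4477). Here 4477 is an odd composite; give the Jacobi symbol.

-1

Pull out 2: since 4477 ≡ 5 (mod 8), (2/4477) = -1.
Reciprocity: 9 ≡ 1 and 4477 ≡ 1 (mod 4), so (9/4477) = +(4477/9).
Reduce top mod 9: now compute (4/9).
Pull out 2^2: since 9 ≡ 1 (mod 8), (2/9) = +1, so (2/9)^2 = +1.
Reached (1/9) = 1. Collecting the sign flips along the way, the symbol is -1.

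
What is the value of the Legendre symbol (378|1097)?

1

Euler's criterion: (378/1097) ≡ 378^548 (mod 1097).
378^2 ≡ 274 (mod 1097)
378^4 ≡ 480 (mod 1097)
378^8 ≡ 30 (mod 1097)
378^16 ≡ 900 (mod 1097)
378^32 ≡ 414 (mod 1097)
378^64 ≡ 264 (mod 1097)
378^128 ≡ 585 (mod 1097)
378^256 ≡ 1058 (mod 1097)
378^512 ≡ 424 (mod 1097)
378^548 = 378^(512+32+4) ≡ 1 (mod 1097).
Result is 1, so (378/1097) = 1.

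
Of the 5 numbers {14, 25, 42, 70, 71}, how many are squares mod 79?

2

(14/79) = -1 → non-residue.
(25/79) = +1 → QR.
(42/79) = +1 → QR.
(70/79) = -1 → non-residue.
(71/79) = -1 → non-residue.
Total quadratic residues among the 5: 2.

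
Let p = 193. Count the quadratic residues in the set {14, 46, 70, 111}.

2

(14/193) = +1 → QR.
(46/193) = +1 → QR.
(70/193) = -1 → non-residue.
(111/193) = -1 → non-residue.
Total quadratic residues among the 4: 2.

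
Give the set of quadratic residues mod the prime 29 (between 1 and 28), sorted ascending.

Square k = 1,…,14 (k and 29−k give the same square):
1²=1, 2²=4, 3²=9, 4²=16, 5²=25, 6²≡7, 7²≡20, 8²≡6, 9²≡23, 10²≡13, 11²≡5, 12²≡28, 13²≡24, 14²≡22 (mod 29).
So the quadratic residues mod 29 are {1, 4, 5, 6, 7, 9, 13, 16, 20, 22, 23, 24, 25, 28}.

1, 4, 5, 6, 7, 9, 13, 16, 20, 22, 23, 24, 25, 28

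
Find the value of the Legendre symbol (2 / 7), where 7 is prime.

1

Pull out 2: since 7 ≡ 7 (mod 8), (2/7) = +1.
Reached (1/7) = 1. Collecting the sign flips along the way, the symbol is +1.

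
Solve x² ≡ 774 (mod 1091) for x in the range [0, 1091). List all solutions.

139, 952

Since 1091 ≡ 3 (mod 4), a square root of 774 is 774^((1091+1)/4) = 774^273 mod 1091.
Repeated squaring: 774^2≡117, 774^4≡597, 774^8≡743, 774^16≡3, 774^32≡9, 774^64≡81, 774^128≡15, 774^256≡225 (mod 1091).
774^273 = 774^(256+16+1) ≡ 952 (mod 1091).
Check: 952² = 906304 ≡ 774 (mod 1091). The two roots are 139 and 952.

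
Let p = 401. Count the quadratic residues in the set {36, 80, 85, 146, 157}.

3

(36/401) = +1 → QR.
(80/401) = +1 → QR.
(85/401) = -1 → non-residue.
(146/401) = +1 → QR.
(157/401) = -1 → non-residue.
Total quadratic residues among the 5: 3.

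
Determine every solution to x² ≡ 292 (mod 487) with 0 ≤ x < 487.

126, 361

Since 487 ≡ 3 (mod 4), a square root of 292 is 292^((487+1)/4) = 292^122 mod 487.
Repeated squaring: 292^2≡39, 292^4≡60, 292^8≡191, 292^16≡443, 292^32≡475, 292^64≡144 (mod 487).
292^122 = 292^(64+32+16+8+2) ≡ 361 (mod 487).
Check: 361² = 130321 ≡ 292 (mod 487). The two roots are 126 and 361.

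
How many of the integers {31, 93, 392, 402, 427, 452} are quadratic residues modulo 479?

(31/479) = -1 → non-residue.
(93/479) = -1 → non-residue.
(392/479) = +1 → QR.
(402/479) = -1 → non-residue.
(427/479) = +1 → QR.
(452/479) = -1 → non-residue.
Total quadratic residues among the 6: 2.

2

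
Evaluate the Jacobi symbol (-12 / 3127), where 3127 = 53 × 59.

1

First reduce: -12 ≡ 3115 (mod 3127).
Reciprocity: 3115 ≡ 3 and 3127 ≡ 3 (mod 4), so (3115/3127) = −(3127/3115).
Reduce top mod 3115: now compute (12/3115).
Pull out 2^2: since 3115 ≡ 3 (mod 8), (2/3115) = -1, so (2/3115)^2 = +1.
Reciprocity: 3 ≡ 3 and 3115 ≡ 3 (mod 4), so (3/3115) = −(3115/3).
Reduce top mod 3: now compute (1/3).
Reached (1/3) = 1. Collecting the sign flips along the way, the symbol is +1.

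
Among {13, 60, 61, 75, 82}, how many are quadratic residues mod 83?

2

(13/83) = -1 → non-residue.
(60/83) = -1 → non-residue.
(61/83) = +1 → QR.
(75/83) = +1 → QR.
(82/83) = -1 → non-residue.
Total quadratic residues among the 5: 2.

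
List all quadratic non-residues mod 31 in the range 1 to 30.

Square k = 1,…,15 (k and 31−k give the same square):
1²=1, 2²=4, 3²=9, 4²=16, 5²=25, 6²≡5, 7²≡18, 8²≡2, 9²≡19, 10²≡7, 11²≡28, 12²≡20, 13²≡14, 14²≡10, 15²≡8 (mod 31).
The residues are {1, 2, 4, 5, 7, 8, 9, 10, 14, 16, 18, 19, 20, 25, 28}; the non-residues are the remaining 15 nonzero classes.

3,6,11,12,13,15,17,21,22,23,24,26,27,29,30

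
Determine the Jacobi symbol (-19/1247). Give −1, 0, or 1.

-1

First reduce: -19 ≡ 1228 (mod 1247).
Pull out 2^2: since 1247 ≡ 7 (mod 8), (2/1247) = +1, so (2/1247)^2 = +1.
Reciprocity: 307 ≡ 3 and 1247 ≡ 3 (mod 4), so (307/1247) = −(1247/307).
Reduce top mod 307: now compute (19/307).
Reciprocity: 19 ≡ 3 and 307 ≡ 3 (mod 4), so (19/307) = −(307/19).
Reduce top mod 19: now compute (3/19).
Reciprocity: 3 ≡ 3 and 19 ≡ 3 (mod 4), so (3/19) = −(19/3).
Reduce top mod 3: now compute (1/3).
Reached (1/3) = 1. Collecting the sign flips along the way, the symbol is -1.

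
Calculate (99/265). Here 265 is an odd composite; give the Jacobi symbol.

1

Reciprocity: 99 ≡ 3 and 265 ≡ 1 (mod 4), so (99/265) = +(265/99).
Reduce top mod 99: now compute (67/99).
Reciprocity: 67 ≡ 3 and 99 ≡ 3 (mod 4), so (67/99) = −(99/67).
Reduce top mod 67: now compute (32/67).
Pull out 2^5: since 67 ≡ 3 (mod 8), (2/67) = -1, so (2/67)^5 = -1.
Reached (1/67) = 1. Collecting the sign flips along the way, the symbol is +1.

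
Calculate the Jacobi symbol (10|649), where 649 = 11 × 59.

Pull out 2: since 649 ≡ 1 (mod 8), (2/649) = +1.
Reciprocity: 5 ≡ 1 and 649 ≡ 1 (mod 4), so (5/649) = +(649/5).
Reduce top mod 5: now compute (4/5).
Pull out 2^2: since 5 ≡ 5 (mod 8), (2/5) = -1, so (2/5)^2 = +1.
Reached (1/5) = 1. Collecting the sign flips along the way, the symbol is +1.

1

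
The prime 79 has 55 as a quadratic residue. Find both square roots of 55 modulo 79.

Since 79 ≡ 3 (mod 4), a square root of 55 is 55^((79+1)/4) = 55^20 mod 79.
Repeated squaring: 55^2≡23, 55^4≡55, 55^8≡23, 55^16≡55 (mod 79).
55^20 = 55^(16+4) ≡ 23 (mod 79).
Check: 23² = 529 ≡ 55 (mod 79). The two roots are 23 and 56.

23, 56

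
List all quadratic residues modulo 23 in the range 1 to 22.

Square k = 1,…,11 (k and 23−k give the same square):
1²=1, 2²=4, 3²=9, 4²=16, 5²≡2, 6²≡13, 7²≡3, 8²≡18, 9²≡12, 10²≡8, 11²≡6 (mod 23).
So the quadratic residues mod 23 are {1, 2, 3, 4, 6, 8, 9, 12, 13, 16, 18}.

1, 2, 3, 4, 6, 8, 9, 12, 13, 16, 18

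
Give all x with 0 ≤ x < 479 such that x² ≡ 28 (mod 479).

76, 403

Since 479 ≡ 3 (mod 4), a square root of 28 is 28^((479+1)/4) = 28^120 mod 479.
Repeated squaring: 28^2≡305, 28^4≡99, 28^8≡221, 28^16≡462, 28^32≡289, 28^64≡175 (mod 479).
28^120 = 28^(64+32+16+8) ≡ 403 (mod 479).
Check: 403² = 162409 ≡ 28 (mod 479). The two roots are 76 and 403.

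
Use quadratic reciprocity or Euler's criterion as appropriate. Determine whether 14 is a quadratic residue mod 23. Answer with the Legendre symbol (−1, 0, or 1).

Euler's criterion: (14/23) ≡ 14^11 (mod 23).
14^2 ≡ 12 (mod 23)
14^4 ≡ 6 (mod 23)
14^8 ≡ 13 (mod 23)
14^11 = 14^(8+2+1) ≡ 22 (mod 23).
Result is 22 ≡ −1, so (14/23) = −1.

-1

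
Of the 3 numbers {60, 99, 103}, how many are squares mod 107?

(60/107) = -1 → non-residue.
(99/107) = +1 → QR.
(103/107) = -1 → non-residue.
Total quadratic residues among the 3: 1.

1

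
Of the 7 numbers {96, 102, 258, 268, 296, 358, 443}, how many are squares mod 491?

(96/491) = -1 → non-residue.
(102/491) = -1 → non-residue.
(258/491) = -1 → non-residue.
(268/491) = -1 → non-residue.
(296/491) = -1 → non-residue.
(358/491) = -1 → non-residue.
(443/491) = -1 → non-residue.
Total quadratic residues among the 7: 0.

0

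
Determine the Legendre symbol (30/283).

-1

Pull out 2: since 283 ≡ 3 (mod 8), (2/283) = -1.
Reciprocity: 15 ≡ 3 and 283 ≡ 3 (mod 4), so (15/283) = −(283/15).
Reduce top mod 15: now compute (13/15).
Reciprocity: 13 ≡ 1 and 15 ≡ 3 (mod 4), so (13/15) = +(15/13).
Reduce top mod 13: now compute (2/13).
Pull out 2: since 13 ≡ 5 (mod 8), (2/13) = -1.
Reached (1/13) = 1. Collecting the sign flips along the way, the symbol is -1.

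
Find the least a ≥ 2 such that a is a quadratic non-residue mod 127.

3

(2/127) = +1, so 2 is a residue.
(3/127) = −1, so 3 is the smallest positive non-residue mod 127.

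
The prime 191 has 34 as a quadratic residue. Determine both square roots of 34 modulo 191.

Since 191 ≡ 3 (mod 4), a square root of 34 is 34^((191+1)/4) = 34^48 mod 191.
Repeated squaring: 34^2≡10, 34^4≡100, 34^8≡68, 34^16≡40, 34^32≡72 (mod 191).
34^48 = 34^(32+16) ≡ 15 (mod 191).
Check: 15² = 225 ≡ 34 (mod 191). The two roots are 15 and 176.

15, 176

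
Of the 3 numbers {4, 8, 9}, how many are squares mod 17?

(4/17) = +1 → QR.
(8/17) = +1 → QR.
(9/17) = +1 → QR.
Total quadratic residues among the 3: 3.

3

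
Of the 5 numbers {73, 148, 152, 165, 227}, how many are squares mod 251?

3

(73/251) = +1 → QR.
(148/251) = -1 → non-residue.
(152/251) = +1 → QR.
(165/251) = -1 → non-residue.
(227/251) = +1 → QR.
Total quadratic residues among the 5: 3.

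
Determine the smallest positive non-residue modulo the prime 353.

(2/353) = +1, so 2 is a residue.
(3/353) = −1, so 3 is the smallest positive non-residue mod 353.

3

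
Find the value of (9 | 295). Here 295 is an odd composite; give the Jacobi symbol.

Reciprocity: 9 ≡ 1 and 295 ≡ 3 (mod 4), so (9/295) = +(295/9).
Reduce top mod 9: now compute (7/9).
Reciprocity: 7 ≡ 3 and 9 ≡ 1 (mod 4), so (7/9) = +(9/7).
Reduce top mod 7: now compute (2/7).
Pull out 2: since 7 ≡ 7 (mod 8), (2/7) = +1.
Reached (1/7) = 1. Collecting the sign flips along the way, the symbol is +1.

1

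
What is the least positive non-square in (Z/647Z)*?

(2/647) = +1, so 2 is a residue.
(3/647) = +1, so 3 is a residue.
(4/647) = +1, so 4 is a residue.
(5/647) = −1, so 5 is the smallest positive non-residue mod 647.

5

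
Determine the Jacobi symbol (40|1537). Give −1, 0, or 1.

Pull out 2^3: since 1537 ≡ 1 (mod 8), (2/1537) = +1, so (2/1537)^3 = +1.
Reciprocity: 5 ≡ 1 and 1537 ≡ 1 (mod 4), so (5/1537) = +(1537/5).
Reduce top mod 5: now compute (2/5).
Pull out 2: since 5 ≡ 5 (mod 8), (2/5) = -1.
Reached (1/5) = 1. Collecting the sign flips along the way, the symbol is -1.

-1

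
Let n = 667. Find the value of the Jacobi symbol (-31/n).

First reduce: -31 ≡ 636 (mod 667).
Pull out 2^2: since 667 ≡ 3 (mod 8), (2/667) = -1, so (2/667)^2 = +1.
Reciprocity: 159 ≡ 3 and 667 ≡ 3 (mod 4), so (159/667) = −(667/159).
Reduce top mod 159: now compute (31/159).
Reciprocity: 31 ≡ 3 and 159 ≡ 3 (mod 4), so (31/159) = −(159/31).
Reduce top mod 31: now compute (4/31).
Pull out 2^2: since 31 ≡ 7 (mod 8), (2/31) = +1, so (2/31)^2 = +1.
Reached (1/31) = 1. Collecting the sign flips along the way, the symbol is +1.

1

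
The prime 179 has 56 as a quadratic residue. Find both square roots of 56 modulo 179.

Since 179 ≡ 3 (mod 4), a square root of 56 is 56^((179+1)/4) = 56^45 mod 179.
Repeated squaring: 56^2≡93, 56^4≡57, 56^8≡27, 56^16≡13, 56^32≡169 (mod 179).
56^45 = 56^(32+8+4+1) ≡ 45 (mod 179).
Check: 45² = 2025 ≡ 56 (mod 179). The two roots are 45 and 134.

45, 134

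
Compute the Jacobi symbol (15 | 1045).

Reciprocity: 15 ≡ 3 and 1045 ≡ 1 (mod 4), so (15/1045) = +(1045/15).
Reduce top mod 15: now compute (10/15).
Pull out 2: since 15 ≡ 7 (mod 8), (2/15) = +1.
Reciprocity: 5 ≡ 1 and 15 ≡ 3 (mod 4), so (5/15) = +(15/5).
Reduce top mod 5: now compute (0/5).
Top reduces to 0: gcd > 1, so the symbol is 0.

0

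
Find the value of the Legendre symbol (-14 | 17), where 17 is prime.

First reduce: -14 ≡ 3 (mod 17).
Reciprocity: 3 ≡ 3 and 17 ≡ 1 (mod 4), so (3/17) = +(17/3).
Reduce top mod 3: now compute (2/3).
Pull out 2: since 3 ≡ 3 (mod 8), (2/3) = -1.
Reached (1/3) = 1. Collecting the sign flips along the way, the symbol is -1.

-1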